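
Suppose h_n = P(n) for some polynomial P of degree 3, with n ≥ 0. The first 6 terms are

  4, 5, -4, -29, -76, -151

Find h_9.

1st diffs: 1, -9, -25, -47, -75.
2nd diffs: -10, -16, -22, -28.
3rd diffs: -6, -6, -6 (constant).
So h_n = -n^3 - 2n^2 + 4n + 4.
Evaluating at n = 9 gives h_9 = -851.

-851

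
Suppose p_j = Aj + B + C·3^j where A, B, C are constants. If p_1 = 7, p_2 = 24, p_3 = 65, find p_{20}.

Write the equations: A + B + 3C = 7; 2A + B + 9C = 24; 3A + B + 27C = 65.
Subtracting the first from the second: A + 6C = 17.
Subtracting the second from the third: A + 18C = 41.
Solving: C = 2, A = 5, then B = -4.
Hence p_{20} = 5·20 + (-4) + 2·3486784401 = 6973568898.

6973568898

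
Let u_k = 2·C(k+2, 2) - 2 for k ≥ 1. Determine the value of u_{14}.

C(16, 2) = 120, so u_{14} = 238.

238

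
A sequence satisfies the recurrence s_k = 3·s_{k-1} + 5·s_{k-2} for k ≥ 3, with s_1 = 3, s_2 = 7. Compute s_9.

Applying the relation repeatedly:
s_3 = 36; s_4 = 143; s_5 = 609; s_6 = 2542; s_7 = 10671; s_8 = 44723; s_9 = 187524.

187524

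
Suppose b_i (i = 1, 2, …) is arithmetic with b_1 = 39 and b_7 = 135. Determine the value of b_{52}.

855

Common difference d = (135 - 39) / (7 - 1) = 16.
b_i = 39 + (i - 1)·16.
b_{52} = 39 + 51·16 = 855.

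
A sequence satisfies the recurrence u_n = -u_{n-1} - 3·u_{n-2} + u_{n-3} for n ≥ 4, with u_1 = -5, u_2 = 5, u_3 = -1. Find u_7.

Step forward from the initial values:
u_4 = -19, u_5 = 27, u_6 = 29, u_7 = -129.

-129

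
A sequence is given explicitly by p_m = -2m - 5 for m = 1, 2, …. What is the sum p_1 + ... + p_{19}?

-475

Over m = 1..19: Σm = 190.
Total = (-2)·190 + (-5)·19 = -475.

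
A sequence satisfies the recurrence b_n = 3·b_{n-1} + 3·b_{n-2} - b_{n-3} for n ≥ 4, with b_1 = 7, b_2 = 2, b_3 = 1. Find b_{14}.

Iterate the recurrence:
b_4 = 2; b_5 = 7; b_6 = 26; …; b_{11} = 18817; b_{12} = 70226; b_{13} = 262087; b_{14} = 978122.

978122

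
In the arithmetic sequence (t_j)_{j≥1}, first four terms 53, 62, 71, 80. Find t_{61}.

593

Common difference d = 9.
t_j = 53 + (j - 1)·9.
t_{61} = 53 + 60·9 = 593.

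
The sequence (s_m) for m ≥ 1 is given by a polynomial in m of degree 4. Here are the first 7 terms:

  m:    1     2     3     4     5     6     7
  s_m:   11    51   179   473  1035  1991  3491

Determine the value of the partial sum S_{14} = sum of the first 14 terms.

1st diffs: 40, 128, 294, 562, 956, 1500.
2nd diffs: 88, 166, 268, 394, 544.
3rd diffs: 78, 102, 126, 150.
4th diffs: 24, 24, 24 (constant).
So s_m = m^4 + 3m^3 + m^2 + m + 5.
Continuing: …, 5709, 8843, 13115, 18771, …, s_{14} = 46863.
Summing m = 1..14 (14 terms) gives 161952.

161952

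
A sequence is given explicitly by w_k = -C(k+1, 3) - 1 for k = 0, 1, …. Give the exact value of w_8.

C(9, 3) = 84, so w_8 = -85.

-85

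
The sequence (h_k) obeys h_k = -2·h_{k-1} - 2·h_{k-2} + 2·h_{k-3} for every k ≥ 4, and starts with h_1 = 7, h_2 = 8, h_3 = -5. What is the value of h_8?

-64

h_4 = 8;  h_5 = 10;  h_6 = -46;  h_7 = 88;  h_8 = -64.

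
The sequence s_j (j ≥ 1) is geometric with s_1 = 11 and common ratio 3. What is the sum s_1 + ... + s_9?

108251

s_j = 11·3^(j-1).
S = 11·(3^9 - 1)/(3 - 1) = 11·(19683 - 1)/(2) = 108251.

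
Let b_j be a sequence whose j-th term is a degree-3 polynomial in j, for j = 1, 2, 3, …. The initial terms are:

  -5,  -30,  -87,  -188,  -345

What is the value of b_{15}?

-7635

1st diffs: -25, -57, -101, -157.
2nd diffs: -32, -44, -56.
3rd diffs: -12, -12 (constant).
So b_j = -2j^3 - 4j^2 + j.
Evaluating at j = 15 gives b_{15} = -7635.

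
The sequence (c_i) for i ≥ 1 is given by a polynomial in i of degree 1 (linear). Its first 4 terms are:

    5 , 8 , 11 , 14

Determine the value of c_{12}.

38

1st diffs: 3, 3, 3 (constant).
So c_i = 3i + 2.
Evaluating at i = 12 gives c_{12} = 38.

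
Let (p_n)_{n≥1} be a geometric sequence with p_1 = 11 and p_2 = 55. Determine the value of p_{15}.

67138671875

Common ratio r = 5.
p_n = 11·5^(n-1).
p_{15} = 11·5^14 = 67138671875.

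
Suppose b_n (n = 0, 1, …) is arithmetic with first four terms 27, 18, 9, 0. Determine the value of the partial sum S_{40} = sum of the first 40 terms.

Common difference d = -9.
b_n = 27 + (n - 0)·(-9).
b_{39} = -324; S = 40·(27 + (-324))/2 = -5940.

-5940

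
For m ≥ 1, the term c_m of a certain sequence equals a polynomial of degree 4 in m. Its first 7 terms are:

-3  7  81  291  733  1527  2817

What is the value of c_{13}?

32061

1st diffs: 10, 74, 210, 442, 794, 1290.
2nd diffs: 64, 136, 232, 352, 496.
3rd diffs: 72, 96, 120, 144.
4th diffs: 24, 24, 24 (constant).
Newton forward-difference form: c_m = -3 + 10·C(m-1,1) + 64·C(m-1,2) + 72·C(m-1,3) + 24·C(m-1,4).
At m = 13: m-1 = 12, so c_{13} = -3 + 120 + 4224 + 15840 + 11880 = 32061.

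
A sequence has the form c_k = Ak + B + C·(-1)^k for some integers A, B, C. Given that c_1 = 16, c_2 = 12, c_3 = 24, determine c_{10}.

Write the equations: A + B - C = 16; 2A + B + C = 12; 3A + B - C = 24.
Subtracting the first from the second: A + 2C = -4.
Subtracting the second from the third: A - 2C = 12.
Solving: C = -4, A = 4, then B = 8.
Therefore c_{10} = 40 + 8 + (-4)·1 = 44.

44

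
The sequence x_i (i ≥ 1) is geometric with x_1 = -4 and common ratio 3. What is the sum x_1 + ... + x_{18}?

-774840976

x_i = (-4)·3^(i-1).
S = (-4)·(3^18 - 1)/(3 - 1) = (-4)·(387420489 - 1)/(2) = -774840976.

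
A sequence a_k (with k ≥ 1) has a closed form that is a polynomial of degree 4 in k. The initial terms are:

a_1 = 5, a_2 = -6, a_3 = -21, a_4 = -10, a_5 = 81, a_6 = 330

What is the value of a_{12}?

1st diffs: -11, -15, 11, 91, 249.
2nd diffs: -4, 26, 80, 158.
3rd diffs: 30, 54, 78.
4th diffs: 24, 24 (constant).
Newton forward-difference form: a_k = 5 + (-11)·C(k-1,1) + (-4)·C(k-1,2) + 30·C(k-1,3) + 24·C(k-1,4).
At k = 12: k-1 = 11, so a_{12} = 5 - 121 - 220 + 4950 + 7920 = 12534.

12534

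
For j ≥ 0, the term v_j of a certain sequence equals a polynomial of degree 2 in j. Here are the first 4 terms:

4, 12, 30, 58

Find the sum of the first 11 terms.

1st diffs: 8, 18, 28.
2nd diffs: 10, 10 (constant).
So v_j = 5j^2 + 3j + 4.
Continuing: …, 96, 144, 202, 270, …, v_{10} = 534.
Summing j = 0..10 (11 terms) gives 2134.

2134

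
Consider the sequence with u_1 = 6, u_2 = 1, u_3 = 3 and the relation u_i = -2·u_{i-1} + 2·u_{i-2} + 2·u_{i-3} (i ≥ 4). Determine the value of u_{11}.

-3120

Iterate the recurrence:
u_4 = 8, u_5 = -8, u_6 = 38, u_7 = -76, u_8 = 212, u_9 = -500, u_{10} = 1272, u_{11} = -3120.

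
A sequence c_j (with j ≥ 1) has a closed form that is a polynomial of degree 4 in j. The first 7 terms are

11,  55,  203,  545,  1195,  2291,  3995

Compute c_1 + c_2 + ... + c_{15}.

247027

1st diffs: 44, 148, 342, 650, 1096, 1704.
2nd diffs: 104, 194, 308, 446, 608.
3rd diffs: 90, 114, 138, 162.
4th diffs: 24, 24, 24 (constant).
Newton forward-difference form: c_j = 11 + 44·C(j-1,1) + 104·C(j-1,2) + 90·C(j-1,3) + 24·C(j-1,4).
Continuing: …, 6493, 9995, 14735, 20971, …, c_{15} = 66875.
Summing j = 1..15 (15 terms) gives 247027.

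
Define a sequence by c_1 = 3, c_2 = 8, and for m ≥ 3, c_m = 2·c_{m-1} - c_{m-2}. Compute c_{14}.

Step forward from the initial values:
c_3 = 13; c_4 = 18; c_5 = 23; …; c_{11} = 53; c_{12} = 58; c_{13} = 63; c_{14} = 68.
(Characteristic roots are 1 and 1.)

68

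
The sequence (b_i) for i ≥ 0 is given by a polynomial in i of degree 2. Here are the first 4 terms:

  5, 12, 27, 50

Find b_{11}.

1st diffs: 7, 15, 23.
2nd diffs: 8, 8 (constant).
Newton forward-difference form: b_i = 5 + 7·C(i,1) + 8·C(i,2).
At i = 11: i = 11, so b_{11} = 5 + 77 + 440 = 522.

522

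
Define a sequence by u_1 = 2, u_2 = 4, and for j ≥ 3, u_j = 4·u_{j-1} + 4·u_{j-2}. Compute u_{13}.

160571392

Step forward from the initial values:
u_3 = 24;  u_4 = 112;  u_5 = 544;  …;  u_{10} = 1426432;  u_{11} = 6887424;  u_{12} = 33255424;  u_{13} = 160571392.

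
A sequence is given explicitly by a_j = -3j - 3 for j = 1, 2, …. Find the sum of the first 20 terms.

-690

Over j = 1..20: Σj = 210.
Total = (-3)·210 + (-3)·20 = -690.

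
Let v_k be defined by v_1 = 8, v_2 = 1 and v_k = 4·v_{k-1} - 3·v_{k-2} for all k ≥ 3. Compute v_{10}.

Step forward from the initial values:
v_3 = -20;  v_4 = -83;  v_5 = -272;  v_6 = -839;  v_7 = -2540;  v_8 = -7643;  v_9 = -22952;  v_{10} = -68879.
(Characteristic roots are 3 and 1.)

-68879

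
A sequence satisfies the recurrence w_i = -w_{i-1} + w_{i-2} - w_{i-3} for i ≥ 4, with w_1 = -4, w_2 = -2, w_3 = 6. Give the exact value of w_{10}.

-242

Applying the relation repeatedly:
w_4 = -4;  w_5 = 12;  w_6 = -22;  w_7 = 38;  w_8 = -72;  w_9 = 132;  w_{10} = -242.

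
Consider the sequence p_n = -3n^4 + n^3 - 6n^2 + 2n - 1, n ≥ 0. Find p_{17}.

p_{17} = -3·17^4 + 1·17^3 - 6·17^2 + 2·17 - 1 = -247351.

-247351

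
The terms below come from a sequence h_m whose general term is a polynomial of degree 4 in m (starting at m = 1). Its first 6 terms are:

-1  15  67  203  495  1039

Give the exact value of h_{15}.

1st diffs: 16, 52, 136, 292, 544.
2nd diffs: 36, 84, 156, 252.
3rd diffs: 48, 72, 96.
4th diffs: 24, 24 (constant).
So h_m = m^4 - 2m^3 + 5m^2 - 5.
Evaluating at m = 15 gives h_{15} = 44995.

44995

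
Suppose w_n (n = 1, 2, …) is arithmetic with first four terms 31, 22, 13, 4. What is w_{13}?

Common difference d = -9.
w_n = 31 + (n - 1)·(-9).
w_{13} = 31 + 12·(-9) = -77.

-77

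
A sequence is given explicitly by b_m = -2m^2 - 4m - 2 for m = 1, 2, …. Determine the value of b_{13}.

b_{13} = -2·13^2 - 4·13 - 2 = -392.

-392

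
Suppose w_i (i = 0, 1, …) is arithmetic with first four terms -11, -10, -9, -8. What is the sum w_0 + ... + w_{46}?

Common difference d = 1.
w_i = -11 + (i - 0)·1.
w_{46} = 35; S = 47·(-11 + 35)/2 = 564.

564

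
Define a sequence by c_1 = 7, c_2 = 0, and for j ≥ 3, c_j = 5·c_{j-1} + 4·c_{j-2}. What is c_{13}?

Compute successive terms:
c_3 = 28, c_4 = 140, c_5 = 812, …, c_{10} = 4883340, c_{11} = 27842668, c_{12} = 158746700, c_{13} = 905104172.

905104172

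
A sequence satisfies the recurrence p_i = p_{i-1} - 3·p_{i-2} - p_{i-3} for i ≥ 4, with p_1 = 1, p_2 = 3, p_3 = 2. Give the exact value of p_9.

Iterate the recurrence:
p_4 = -8; p_5 = -17; p_6 = 5; p_7 = 64; p_8 = 66; p_9 = -131.

-131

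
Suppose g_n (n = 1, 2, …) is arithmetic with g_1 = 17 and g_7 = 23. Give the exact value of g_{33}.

49

Common difference d = (23 - 17) / (7 - 1) = 1.
g_n = 17 + (n - 1)·1.
g_{33} = 17 + 32·1 = 49.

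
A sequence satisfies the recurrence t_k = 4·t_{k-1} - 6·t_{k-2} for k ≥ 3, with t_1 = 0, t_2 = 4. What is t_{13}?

t_3 = 16  t_4 = 40  t_5 = 64  …  t_{10} = -6080  t_{11} = -2816  t_{12} = 25216  t_{13} = 117760.

117760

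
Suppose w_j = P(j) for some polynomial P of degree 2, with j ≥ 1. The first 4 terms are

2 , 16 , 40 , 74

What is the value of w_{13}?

1st diffs: 14, 24, 34.
2nd diffs: 10, 10 (constant).
So w_j = 5j^2 - j - 2.
Evaluating at j = 13 gives w_{13} = 830.

830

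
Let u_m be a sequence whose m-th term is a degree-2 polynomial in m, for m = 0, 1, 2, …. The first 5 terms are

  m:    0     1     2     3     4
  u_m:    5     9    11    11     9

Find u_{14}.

-121

1st diffs: 4, 2, 0, -2.
2nd diffs: -2, -2, -2 (constant).
Newton forward-difference form: u_m = 5 + 4·C(m,1) + (-2)·C(m,2).
At m = 14: m = 14, so u_{14} = 5 + 56 - 182 = -121.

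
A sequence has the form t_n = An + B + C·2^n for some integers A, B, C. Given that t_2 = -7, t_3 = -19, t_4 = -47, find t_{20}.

-4194223

Plug in n = 2, 3, 4: 2A + B + 4C = -7; 3A + B + 8C = -19; 4A + B + 16C = -47.
Subtracting the first from the second: A + 4C = -12.
Subtracting the second from the third: A + 8C = -28.
Solving: C = -4, A = 4, then B = 1.
Hence t_{20} = 4·20 + 1 + (-4)·1048576 = -4194223.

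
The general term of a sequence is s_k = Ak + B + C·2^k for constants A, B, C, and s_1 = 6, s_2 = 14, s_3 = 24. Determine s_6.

98

The three given values yield: A + B + 2C = 6; 2A + B + 4C = 14; 3A + B + 8C = 24.
Subtracting the first from the second: A + 2C = 8.
Subtracting the second from the third: A + 4C = 10.
Solving: C = 1, A = 6, then B = -2.
Hence s_6 = 6·6 + (-2) + 1·64 = 98.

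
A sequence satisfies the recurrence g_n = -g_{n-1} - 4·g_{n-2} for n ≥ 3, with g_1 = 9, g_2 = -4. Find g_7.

-48

g_3 = -32;  g_4 = 48;  g_5 = 80;  g_6 = -272;  g_7 = -48.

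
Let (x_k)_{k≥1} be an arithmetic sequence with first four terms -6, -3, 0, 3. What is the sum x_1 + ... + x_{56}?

Common difference d = 3.
x_k = -6 + (k - 1)·3.
x_{56} = 159; S = 56·(-6 + 159)/2 = 4284.

4284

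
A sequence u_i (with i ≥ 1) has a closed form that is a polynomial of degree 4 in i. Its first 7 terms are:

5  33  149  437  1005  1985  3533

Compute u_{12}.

26933

1st diffs: 28, 116, 288, 568, 980, 1548.
2nd diffs: 88, 172, 280, 412, 568.
3rd diffs: 84, 108, 132, 156.
4th diffs: 24, 24, 24 (constant).
So u_i = i^4 + 4i^3 - 5i^2 + 5.
Evaluating at i = 12 gives u_{12} = 26933.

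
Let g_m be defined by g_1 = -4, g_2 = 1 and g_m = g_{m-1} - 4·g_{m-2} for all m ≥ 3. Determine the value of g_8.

Applying the relation repeatedly:
g_3 = 17; g_4 = 13; g_5 = -55; g_6 = -107; g_7 = 113; g_8 = 541.

541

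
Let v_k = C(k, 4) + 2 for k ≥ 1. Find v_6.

C(6, 4) = 15, so v_6 = 17.

17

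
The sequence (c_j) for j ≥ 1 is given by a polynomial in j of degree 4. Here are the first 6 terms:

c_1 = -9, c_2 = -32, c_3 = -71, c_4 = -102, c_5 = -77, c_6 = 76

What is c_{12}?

10738

1st diffs: -23, -39, -31, 25, 153.
2nd diffs: -16, 8, 56, 128.
3rd diffs: 24, 48, 72.
4th diffs: 24, 24 (constant).
Newton forward-difference form: c_j = -9 + (-23)·C(j-1,1) + (-16)·C(j-1,2) + 24·C(j-1,3) + 24·C(j-1,4).
At j = 12: j-1 = 11, so c_{12} = -9 - 253 - 880 + 3960 + 7920 = 10738.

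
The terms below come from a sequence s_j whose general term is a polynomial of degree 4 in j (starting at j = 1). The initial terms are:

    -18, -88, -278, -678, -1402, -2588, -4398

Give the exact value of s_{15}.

1st diffs: -70, -190, -400, -724, -1186, -1810.
2nd diffs: -120, -210, -324, -462, -624.
3rd diffs: -90, -114, -138, -162.
4th diffs: -24, -24, -24 (constant).
Newton forward-difference form: s_j = -18 + (-70)·C(j-1,1) + (-120)·C(j-1,2) + (-90)·C(j-1,3) + (-24)·C(j-1,4).
At j = 15: j-1 = 14, so s_{15} = -18 - 980 - 10920 - 32760 - 24024 = -68702.

-68702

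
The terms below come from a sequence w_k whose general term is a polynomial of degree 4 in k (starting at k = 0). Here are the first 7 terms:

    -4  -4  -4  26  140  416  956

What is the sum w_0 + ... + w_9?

1st diffs: 0, 0, 30, 114, 276, 540.
2nd diffs: 0, 30, 84, 162, 264.
3rd diffs: 30, 54, 78, 102.
4th diffs: 24, 24, 24 (constant).
Newton forward-difference form: w_k = -4 + 30·C(k,3) + 24·C(k,4).
Continuing: 1886, 3356, 5540.
Summing k = 0..9 (10 terms) gives 12308.

12308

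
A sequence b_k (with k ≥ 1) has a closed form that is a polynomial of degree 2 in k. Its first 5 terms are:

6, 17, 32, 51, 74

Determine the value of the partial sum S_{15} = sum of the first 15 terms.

3065

1st diffs: 11, 15, 19, 23.
2nd diffs: 4, 4, 4 (constant).
So b_k = 2k^2 + 5k - 1.
Continuing: …, 101, 132, 167, 206, …, b_{15} = 524.
Summing k = 1..15 (15 terms) gives 3065.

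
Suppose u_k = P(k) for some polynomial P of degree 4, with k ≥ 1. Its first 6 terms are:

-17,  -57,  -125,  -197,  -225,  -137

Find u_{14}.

21303

1st diffs: -40, -68, -72, -28, 88.
2nd diffs: -28, -4, 44, 116.
3rd diffs: 24, 48, 72.
4th diffs: 24, 24 (constant).
Newton forward-difference form: u_k = -17 + (-40)·C(k-1,1) + (-28)·C(k-1,2) + 24·C(k-1,3) + 24·C(k-1,4).
At k = 14: k-1 = 13, so u_{14} = -17 - 520 - 2184 + 6864 + 17160 = 21303.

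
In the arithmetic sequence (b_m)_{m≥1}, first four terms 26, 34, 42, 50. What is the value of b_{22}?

Common difference d = 8.
b_m = 26 + (m - 1)·8.
b_{22} = 26 + 21·8 = 194.

194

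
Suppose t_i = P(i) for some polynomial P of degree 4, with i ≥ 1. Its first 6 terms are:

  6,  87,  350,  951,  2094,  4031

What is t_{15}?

1st diffs: 81, 263, 601, 1143, 1937.
2nd diffs: 182, 338, 542, 794.
3rd diffs: 156, 204, 252.
4th diffs: 48, 48 (constant).
So t_i = 2i^4 + 6i^3 + 5i^2 - 6i - 1.
Evaluating at i = 15 gives t_{15} = 122534.

122534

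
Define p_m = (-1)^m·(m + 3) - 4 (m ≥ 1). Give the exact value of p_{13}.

(-1)^13 = -1; m + 3 at m=13 is 16; so p_{13} = -20.

-20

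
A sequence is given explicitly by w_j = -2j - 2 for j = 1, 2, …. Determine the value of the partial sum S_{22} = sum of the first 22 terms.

-550

Over j = 1..22: Σj = 253.
Total = (-2)·253 + (-2)·22 = -550.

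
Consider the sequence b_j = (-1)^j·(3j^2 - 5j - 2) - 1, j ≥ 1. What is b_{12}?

369

(-1)^12 = 1; 3j^2 - 5j - 2 at j=12 is 370; so b_{12} = 369.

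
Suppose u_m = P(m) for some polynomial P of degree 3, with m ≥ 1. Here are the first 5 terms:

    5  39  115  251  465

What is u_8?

1st diffs: 34, 76, 136, 214.
2nd diffs: 42, 60, 78.
3rd diffs: 18, 18 (constant).
Newton forward-difference form: u_m = 5 + 34·C(m-1,1) + 42·C(m-1,2) + 18·C(m-1,3).
At m = 8: m-1 = 7, so u_8 = 5 + 238 + 882 + 630 = 1755.

1755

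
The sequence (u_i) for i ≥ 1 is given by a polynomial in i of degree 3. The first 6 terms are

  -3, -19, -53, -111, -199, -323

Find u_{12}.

1st diffs: -16, -34, -58, -88, -124.
2nd diffs: -18, -24, -30, -36.
3rd diffs: -6, -6, -6 (constant).
Newton forward-difference form: u_i = -3 + (-16)·C(i-1,1) + (-18)·C(i-1,2) + (-6)·C(i-1,3).
At i = 12: i-1 = 11, so u_{12} = -3 - 176 - 990 - 990 = -2159.

-2159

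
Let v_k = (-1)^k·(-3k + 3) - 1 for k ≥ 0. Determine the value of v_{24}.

(-1)^24 = 1; -3k + 3 at k=24 is -69; so v_{24} = -70.

-70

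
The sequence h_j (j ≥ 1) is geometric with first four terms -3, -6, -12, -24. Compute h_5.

-48

Common ratio r = 2.
h_j = (-3)·2^(j-1).
h_5 = (-3)·2^4 = -48.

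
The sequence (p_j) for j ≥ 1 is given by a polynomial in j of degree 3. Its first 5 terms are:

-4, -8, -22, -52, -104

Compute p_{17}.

1st diffs: -4, -14, -30, -52.
2nd diffs: -10, -16, -22.
3rd diffs: -6, -6 (constant).
So p_j = -j^3 + j^2 - 4.
Evaluating at j = 17 gives p_{17} = -4628.

-4628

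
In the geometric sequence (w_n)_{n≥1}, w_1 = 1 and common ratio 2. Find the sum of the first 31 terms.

2147483647

w_n = 1·2^(n-1).
S = 1·(2^31 - 1)/(2 - 1) = 1·(2147483648 - 1)/(1) = 2147483647.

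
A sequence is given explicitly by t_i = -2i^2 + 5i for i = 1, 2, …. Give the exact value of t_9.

-117

t_9 = -2·9^2 + 5·9 = -117.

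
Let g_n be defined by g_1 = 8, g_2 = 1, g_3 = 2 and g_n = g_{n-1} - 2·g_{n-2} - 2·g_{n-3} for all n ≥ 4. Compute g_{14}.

Applying the relation repeatedly:
g_4 = -16  g_5 = -22  g_6 = 6  …  g_{11} = -558  g_{12} = 474  g_{13} = 2498  g_{14} = 2666.

2666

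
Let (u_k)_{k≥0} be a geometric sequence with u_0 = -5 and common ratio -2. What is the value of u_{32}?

-21474836480

u_k = (-5)·(-2)^(k-0).
u_{32} = (-5)·(-2)^32 = -21474836480.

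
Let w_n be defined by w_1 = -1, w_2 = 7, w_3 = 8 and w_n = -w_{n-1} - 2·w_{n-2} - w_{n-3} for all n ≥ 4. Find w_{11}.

-115

w_4 = -21; w_5 = -2; w_6 = 36; w_7 = -11; w_8 = -59; w_9 = 45; w_{10} = 84; w_{11} = -115.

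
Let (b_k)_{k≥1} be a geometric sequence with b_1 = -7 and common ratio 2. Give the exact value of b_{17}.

b_k = (-7)·2^(k-1).
b_{17} = (-7)·2^16 = -458752.

-458752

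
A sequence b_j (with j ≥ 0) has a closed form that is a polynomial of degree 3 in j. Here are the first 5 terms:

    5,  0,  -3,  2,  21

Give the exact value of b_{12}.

1st diffs: -5, -3, 5, 19.
2nd diffs: 2, 8, 14.
3rd diffs: 6, 6 (constant).
So b_j = j^3 - 2j^2 - 4j + 5.
Evaluating at j = 12 gives b_{12} = 1397.

1397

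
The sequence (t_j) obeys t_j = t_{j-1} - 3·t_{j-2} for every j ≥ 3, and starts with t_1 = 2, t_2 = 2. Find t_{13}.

-1198

Iterate the recurrence:
t_3 = -4;  t_4 = -10;  t_5 = 2;  …;  t_{10} = 62;  t_{11} = 506;  t_{12} = 320;  t_{13} = -1198.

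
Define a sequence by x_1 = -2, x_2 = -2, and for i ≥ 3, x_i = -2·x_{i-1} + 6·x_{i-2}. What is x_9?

-7712

x_3 = -8  x_4 = 4  x_5 = -56  x_6 = 136  x_7 = -608  x_8 = 2032  x_9 = -7712.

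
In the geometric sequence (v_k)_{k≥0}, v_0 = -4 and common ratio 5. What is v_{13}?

-4882812500

v_k = (-4)·5^(k-0).
v_{13} = (-4)·5^13 = -4882812500.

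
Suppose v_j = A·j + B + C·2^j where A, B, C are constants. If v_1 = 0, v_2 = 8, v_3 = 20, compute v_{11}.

Plug in j = 1, 2, 3: A + B + 2C = 0; 2A + B + 4C = 8; 3A + B + 8C = 20.
Subtracting the first from the second: A + 2C = 8.
Subtracting the second from the third: A + 4C = 12.
Solving: C = 2, A = 4, then B = -8.
Therefore v_{11} = 44 + (-8) + 2·2048 = 4132.

4132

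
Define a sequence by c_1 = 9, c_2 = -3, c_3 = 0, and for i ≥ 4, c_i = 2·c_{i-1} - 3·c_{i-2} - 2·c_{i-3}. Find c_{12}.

-1569

c_4 = -9; c_5 = -12; c_6 = 3; c_7 = 60; c_8 = 135; c_9 = 84; c_{10} = -357; c_{11} = -1236; c_{12} = -1569.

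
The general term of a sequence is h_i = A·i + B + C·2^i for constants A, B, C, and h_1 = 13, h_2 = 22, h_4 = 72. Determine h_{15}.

131091

The three given values yield: A + B + 2C = 13; 2A + B + 4C = 22; 4A + B + 16C = 72.
Subtracting the first from the second: A + 2C = 9.
Subtracting the second from the third: 2A + 12C = 50.
Solving: C = 4, A = 1, then B = 4.
Hence h_{15} = 1·15 + 4 + 4·32768 = 131091.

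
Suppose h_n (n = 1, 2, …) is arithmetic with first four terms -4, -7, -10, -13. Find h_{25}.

-76

Common difference d = -3.
h_n = -4 + (n - 1)·(-3).
h_{25} = -4 + 24·(-3) = -76.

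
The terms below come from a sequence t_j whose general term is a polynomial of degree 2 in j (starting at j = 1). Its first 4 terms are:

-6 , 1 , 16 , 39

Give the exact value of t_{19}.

1344

1st diffs: 7, 15, 23.
2nd diffs: 8, 8 (constant).
Newton forward-difference form: t_j = -6 + 7·C(j-1,1) + 8·C(j-1,2).
At j = 19: j-1 = 18, so t_{19} = -6 + 126 + 1224 = 1344.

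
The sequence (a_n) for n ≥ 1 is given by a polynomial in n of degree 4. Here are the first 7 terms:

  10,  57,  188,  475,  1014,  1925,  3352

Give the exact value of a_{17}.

1st diffs: 47, 131, 287, 539, 911, 1427.
2nd diffs: 84, 156, 252, 372, 516.
3rd diffs: 72, 96, 120, 144.
4th diffs: 24, 24, 24 (constant).
So a_n = n^4 + 2n^3 + 5n^2 + 3n - 1.
Evaluating at n = 17 gives a_{17} = 94842.

94842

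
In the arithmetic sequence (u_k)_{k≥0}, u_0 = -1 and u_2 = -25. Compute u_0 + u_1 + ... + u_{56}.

Common difference d = (-25 - (-1)) / (2 - 0) = -12.
u_k = -1 + (k - 0)·(-12).
u_{56} = -673; S = 57·(-1 + (-673))/2 = -19209.

-19209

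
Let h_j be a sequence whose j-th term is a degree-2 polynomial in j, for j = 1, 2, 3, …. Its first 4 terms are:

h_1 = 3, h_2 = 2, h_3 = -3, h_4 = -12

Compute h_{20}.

1st diffs: -1, -5, -9.
2nd diffs: -4, -4 (constant).
Newton forward-difference form: h_j = 3 + (-1)·C(j-1,1) + (-4)·C(j-1,2).
At j = 20: j-1 = 19, so h_{20} = 3 - 19 - 684 = -700.

-700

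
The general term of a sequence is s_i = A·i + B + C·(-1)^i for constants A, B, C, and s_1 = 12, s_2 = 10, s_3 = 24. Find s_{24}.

142

Write the equations: A + B - C = 12; 2A + B + C = 10; 3A + B - C = 24.
Subtracting the first from the second: A + 2C = -2.
Subtracting the second from the third: A - 2C = 14.
Solving: C = -4, A = 6, then B = 2.
So s_i = 6·i + 2 + (-4)·(-1)^i; at i=24 this is 142.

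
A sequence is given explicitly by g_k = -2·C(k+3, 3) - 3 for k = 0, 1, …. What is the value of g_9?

-443

C(12, 3) = 220, so g_9 = -443.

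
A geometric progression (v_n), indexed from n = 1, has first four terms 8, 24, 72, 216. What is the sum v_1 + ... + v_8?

26240

Common ratio r = 3.
v_n = 8·3^(n-1).
S = 8·(3^8 - 1)/(3 - 1) = 8·(6561 - 1)/(2) = 26240.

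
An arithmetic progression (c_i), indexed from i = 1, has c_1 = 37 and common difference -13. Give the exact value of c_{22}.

c_i = 37 + (i - 1)·(-13).
c_{22} = 37 + 21·(-13) = -236.

-236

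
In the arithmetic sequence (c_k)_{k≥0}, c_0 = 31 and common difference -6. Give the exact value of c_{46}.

-245

c_k = 31 + (k - 0)·(-6).
c_{46} = 31 + 46·(-6) = -245.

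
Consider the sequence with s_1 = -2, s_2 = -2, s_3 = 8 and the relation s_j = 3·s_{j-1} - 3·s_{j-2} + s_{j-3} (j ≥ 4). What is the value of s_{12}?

548

s_4 = 28;  s_5 = 58;  s_6 = 98;  s_7 = 148;  s_8 = 208;  s_9 = 278;  s_{10} = 358;  s_{11} = 448;  s_{12} = 548.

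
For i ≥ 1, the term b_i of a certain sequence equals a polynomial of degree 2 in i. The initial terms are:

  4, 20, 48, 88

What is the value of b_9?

1st diffs: 16, 28, 40.
2nd diffs: 12, 12 (constant).
So b_i = 6i^2 - 2i.
Evaluating at i = 9 gives b_9 = 468.

468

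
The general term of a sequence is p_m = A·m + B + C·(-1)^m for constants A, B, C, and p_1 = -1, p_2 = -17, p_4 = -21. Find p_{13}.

-25

Plug in m = 1, 2, 4: A + B - C = -1; 2A + B + C = -17; 4A + B + C = -21.
Subtracting the first from the second: A + 2C = -16.
Subtracting the second from the third: 2A = -4.
Solving: C = -7, A = -2, then B = -6.
Hence p_{13} = -2·13 + (-6) + (-7)·(-1) = -25.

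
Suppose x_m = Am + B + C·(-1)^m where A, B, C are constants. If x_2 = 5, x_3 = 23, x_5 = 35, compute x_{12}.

65

Plug in m = 2, 3, 5: 2A + B + C = 5; 3A + B - C = 23; 5A + B - C = 35.
Subtracting the first from the second: A - 2C = 18.
Subtracting the second from the third: 2A = 12.
Solving: C = -6, A = 6, then B = -1.
So x_m = 6·m + (-1) + (-6)·(-1)^m; at m=12 this is 65.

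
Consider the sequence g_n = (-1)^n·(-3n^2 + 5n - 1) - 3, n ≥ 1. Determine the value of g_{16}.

(-1)^16 = 1; -3n^2 + 5n - 1 at n=16 is -689; so g_{16} = -692.

-692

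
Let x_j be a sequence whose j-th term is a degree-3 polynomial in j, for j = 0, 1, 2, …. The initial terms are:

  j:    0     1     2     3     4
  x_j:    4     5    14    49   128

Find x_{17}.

1st diffs: 1, 9, 35, 79.
2nd diffs: 8, 26, 44.
3rd diffs: 18, 18 (constant).
Newton forward-difference form: x_j = 4 + 1·C(j,1) + 8·C(j,2) + 18·C(j,3).
At j = 17: j = 17, so x_{17} = 4 + 17 + 1088 + 12240 = 13349.

13349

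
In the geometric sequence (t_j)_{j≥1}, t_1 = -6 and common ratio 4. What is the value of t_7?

-24576

t_j = (-6)·4^(j-1).
t_7 = (-6)·4^6 = -24576.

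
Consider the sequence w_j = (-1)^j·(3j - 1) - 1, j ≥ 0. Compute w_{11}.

(-1)^11 = -1; 3j - 1 at j=11 is 32; so w_{11} = -33.

-33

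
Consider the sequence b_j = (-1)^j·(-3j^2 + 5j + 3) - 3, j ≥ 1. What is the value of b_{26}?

(-1)^26 = 1; -3j^2 + 5j + 3 at j=26 is -1895; so b_{26} = -1898.

-1898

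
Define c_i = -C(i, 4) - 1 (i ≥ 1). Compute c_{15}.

C(15, 4) = 1365, so c_{15} = -1366.

-1366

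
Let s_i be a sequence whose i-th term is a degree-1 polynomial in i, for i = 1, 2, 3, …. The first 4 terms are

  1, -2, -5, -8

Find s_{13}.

1st diffs: -3, -3, -3 (constant).
So s_i = -3i + 4.
Evaluating at i = 13 gives s_{13} = -35.

-35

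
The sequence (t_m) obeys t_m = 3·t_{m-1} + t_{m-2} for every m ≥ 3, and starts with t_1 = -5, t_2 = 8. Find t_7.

Step forward from the initial values:
t_3 = 19  t_4 = 65  t_5 = 214  t_6 = 707  t_7 = 2335.

2335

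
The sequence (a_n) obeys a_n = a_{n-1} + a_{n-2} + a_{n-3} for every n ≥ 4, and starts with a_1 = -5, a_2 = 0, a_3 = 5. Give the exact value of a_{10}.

Compute successive terms:
a_4 = 0;  a_5 = 5;  a_6 = 10;  a_7 = 15;  a_8 = 30;  a_9 = 55;  a_{10} = 100.

100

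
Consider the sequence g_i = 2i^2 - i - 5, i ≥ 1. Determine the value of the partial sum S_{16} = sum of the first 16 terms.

2776

Over i = 1..16: Σi = 136, Σi² = 1496.
Total = (2)·1496 + (-1)·136 + (-5)·16 = 2776.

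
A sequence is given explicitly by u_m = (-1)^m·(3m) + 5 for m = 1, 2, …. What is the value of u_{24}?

77

(-1)^24 = 1; 3m at m=24 is 72; so u_{24} = 77.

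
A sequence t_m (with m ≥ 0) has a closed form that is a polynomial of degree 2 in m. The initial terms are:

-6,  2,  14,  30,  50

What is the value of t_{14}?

1st diffs: 8, 12, 16, 20.
2nd diffs: 4, 4, 4 (constant).
So t_m = 2m^2 + 6m - 6.
Evaluating at m = 14 gives t_{14} = 470.

470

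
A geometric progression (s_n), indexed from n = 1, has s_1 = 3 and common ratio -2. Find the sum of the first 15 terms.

s_n = 3·(-2)^(n-1).
S = 3·((-2)^15 - 1)/(-2 - 1) = 3·(-32768 - 1)/(-3) = 32769.

32769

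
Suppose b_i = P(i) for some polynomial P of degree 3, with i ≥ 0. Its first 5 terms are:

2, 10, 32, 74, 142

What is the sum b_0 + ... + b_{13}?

1st diffs: 8, 22, 42, 68.
2nd diffs: 14, 20, 26.
3rd diffs: 6, 6 (constant).
Newton forward-difference form: b_i = 2 + 8·C(i,1) + 14·C(i,2) + 6·C(i,3).
Continuing: …, 242, 380, 562, 794, …, b_{13} = 2914.
Summing i = 0..13 (14 terms) gives 11858.

11858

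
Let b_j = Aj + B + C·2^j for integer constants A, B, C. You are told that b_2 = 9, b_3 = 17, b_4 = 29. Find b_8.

285

Write the equations: 2A + B + 4C = 9; 3A + B + 8C = 17; 4A + B + 16C = 29.
Subtracting the first from the second: A + 4C = 8.
Subtracting the second from the third: A + 8C = 12.
Solving: C = 1, A = 4, then B = -3.
Hence b_8 = 4·8 + (-3) + 1·256 = 285.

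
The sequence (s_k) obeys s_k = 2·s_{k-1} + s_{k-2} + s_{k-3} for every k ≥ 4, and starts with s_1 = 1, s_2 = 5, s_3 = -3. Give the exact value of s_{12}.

448

Step forward from the initial values:
s_4 = 0, s_5 = 2, s_6 = 1, s_7 = 4, s_8 = 11, s_9 = 27, s_{10} = 69, s_{11} = 176, s_{12} = 448.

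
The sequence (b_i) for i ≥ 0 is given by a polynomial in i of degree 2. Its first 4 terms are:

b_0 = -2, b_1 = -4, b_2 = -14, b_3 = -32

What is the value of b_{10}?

-382

1st diffs: -2, -10, -18.
2nd diffs: -8, -8 (constant).
Newton forward-difference form: b_i = -2 + (-2)·C(i,1) + (-8)·C(i,2).
At i = 10: i = 10, so b_{10} = -2 - 20 - 360 = -382.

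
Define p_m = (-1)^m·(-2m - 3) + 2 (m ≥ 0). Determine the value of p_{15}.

(-1)^15 = -1; -2m - 3 at m=15 is -33; so p_{15} = 35.

35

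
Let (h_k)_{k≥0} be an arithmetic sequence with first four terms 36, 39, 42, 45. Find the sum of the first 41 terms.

3936

Common difference d = 3.
h_k = 36 + (k - 0)·3.
h_{40} = 156; S = 41·(36 + 156)/2 = 3936.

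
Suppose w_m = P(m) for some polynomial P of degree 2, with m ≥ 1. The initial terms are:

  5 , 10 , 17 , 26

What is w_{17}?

1st diffs: 5, 7, 9.
2nd diffs: 2, 2 (constant).
Newton forward-difference form: w_m = 5 + 5·C(m-1,1) + 2·C(m-1,2).
At m = 17: m-1 = 16, so w_{17} = 5 + 80 + 240 = 325.

325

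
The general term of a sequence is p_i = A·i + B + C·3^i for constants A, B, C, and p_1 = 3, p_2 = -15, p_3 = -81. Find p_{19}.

-4649045745

Plug in i = 1, 2, 3: A + B + 3C = 3; 2A + B + 9C = -15; 3A + B + 27C = -81.
Subtracting the first from the second: A + 6C = -18.
Subtracting the second from the third: A + 18C = -66.
Solving: C = -4, A = 6, then B = 9.
So p_i = 6·i + 9 + (-4)·3^i; at i=19 this is -4649045745.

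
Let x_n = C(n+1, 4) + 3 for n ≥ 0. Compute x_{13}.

1004

C(14, 4) = 1001, so x_{13} = 1004.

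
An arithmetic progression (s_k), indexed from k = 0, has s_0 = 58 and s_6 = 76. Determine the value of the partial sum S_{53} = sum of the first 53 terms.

7208

Common difference d = (76 - 58) / (6 - 0) = 3.
s_k = 58 + (k - 0)·3.
s_{52} = 214; S = 53·(58 + 214)/2 = 7208.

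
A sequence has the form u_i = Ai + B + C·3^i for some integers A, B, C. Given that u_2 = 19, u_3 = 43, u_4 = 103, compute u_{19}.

1162261579

Write the equations: 2A + B + 9C = 19; 3A + B + 27C = 43; 4A + B + 81C = 103.
Subtracting the first from the second: A + 18C = 24.
Subtracting the second from the third: A + 54C = 60.
Solving: C = 1, A = 6, then B = -2.
Therefore u_{19} = 114 + (-2) + 1·1162261467 = 1162261579.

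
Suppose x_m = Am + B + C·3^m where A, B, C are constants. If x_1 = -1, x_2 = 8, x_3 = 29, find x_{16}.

Plug in m = 1, 2, 3: A + B + 3C = -1; 2A + B + 9C = 8; 3A + B + 27C = 29.
Subtracting the first from the second: A + 6C = 9.
Subtracting the second from the third: A + 18C = 21.
Solving: C = 1, A = 3, then B = -7.
So x_m = 3·m + (-7) + 1·3^m; at m=16 this is 43046762.

43046762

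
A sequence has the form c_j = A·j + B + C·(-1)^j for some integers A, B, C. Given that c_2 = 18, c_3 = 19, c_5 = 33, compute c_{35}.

243

Write the equations: 2A + B + C = 18; 3A + B - C = 19; 5A + B - C = 33.
Subtracting the first from the second: A - 2C = 1.
Subtracting the second from the third: 2A = 14.
Solving: C = 3, A = 7, then B = 1.
Therefore c_{35} = 245 + 1 + 3·(-1) = 243.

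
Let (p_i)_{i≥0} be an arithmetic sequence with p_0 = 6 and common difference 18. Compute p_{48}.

p_i = 6 + (i - 0)·18.
p_{48} = 6 + 48·18 = 870.

870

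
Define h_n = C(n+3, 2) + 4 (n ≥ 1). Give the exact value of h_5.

C(8, 2) = 28, so h_5 = 32.

32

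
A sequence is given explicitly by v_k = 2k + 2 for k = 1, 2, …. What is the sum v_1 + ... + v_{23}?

598

Over k = 1..23: Σk = 276.
Total = (2)·276 + (2)·23 = 598.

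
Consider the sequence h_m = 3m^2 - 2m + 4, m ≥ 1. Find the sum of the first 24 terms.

Over m = 1..24: Σm = 300, Σm² = 4900.
Total = (3)·4900 + (-2)·300 + (4)·24 = 14196.

14196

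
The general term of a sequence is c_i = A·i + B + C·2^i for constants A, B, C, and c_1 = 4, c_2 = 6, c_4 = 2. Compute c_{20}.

-1048494

The three given values yield: A + B + 2C = 4; 2A + B + 4C = 6; 4A + B + 16C = 2.
Subtracting the first from the second: A + 2C = 2.
Subtracting the second from the third: 2A + 12C = -4.
Solving: C = -1, A = 4, then B = 2.
So c_i = 4·i + 2 + (-1)·2^i; at i=20 this is -1048494.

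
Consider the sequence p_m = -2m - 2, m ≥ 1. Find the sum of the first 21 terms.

Over m = 1..21: Σm = 231.
Total = (-2)·231 + (-2)·21 = -504.

-504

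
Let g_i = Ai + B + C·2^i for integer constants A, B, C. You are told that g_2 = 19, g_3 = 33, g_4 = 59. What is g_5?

109

At i = 2, 3, 4: 2A + B + 4C = 19; 3A + B + 8C = 33; 4A + B + 16C = 59.
Subtracting the first from the second: A + 4C = 14.
Subtracting the second from the third: A + 8C = 26.
Solving: C = 3, A = 2, then B = 3.
Hence g_5 = 2·5 + 3 + 3·32 = 109.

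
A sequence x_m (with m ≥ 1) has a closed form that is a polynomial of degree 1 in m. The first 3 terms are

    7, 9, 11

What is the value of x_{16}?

37

1st diffs: 2, 2 (constant).
So x_m = 2m + 5.
Evaluating at m = 16 gives x_{16} = 37.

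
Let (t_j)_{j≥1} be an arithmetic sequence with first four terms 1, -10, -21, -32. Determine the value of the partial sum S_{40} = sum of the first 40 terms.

-8540

Common difference d = -11.
t_j = 1 + (j - 1)·(-11).
t_{40} = -428; S = 40·(1 + (-428))/2 = -8540.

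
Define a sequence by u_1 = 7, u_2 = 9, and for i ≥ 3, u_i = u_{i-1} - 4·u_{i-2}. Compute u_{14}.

-31215

Compute successive terms:
u_3 = -19;  u_4 = -55;  u_5 = 21;  …;  u_{11} = 7533;  u_{12} = 361;  u_{13} = -29771;  u_{14} = -31215.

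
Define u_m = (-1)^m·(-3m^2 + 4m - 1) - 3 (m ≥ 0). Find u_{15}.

613

(-1)^15 = -1; -3m^2 + 4m - 1 at m=15 is -616; so u_{15} = 613.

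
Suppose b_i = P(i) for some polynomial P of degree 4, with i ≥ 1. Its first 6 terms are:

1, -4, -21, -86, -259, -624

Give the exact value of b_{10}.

1st diffs: -5, -17, -65, -173, -365.
2nd diffs: -12, -48, -108, -192.
3rd diffs: -36, -60, -84.
4th diffs: -24, -24 (constant).
Newton forward-difference form: b_i = 1 + (-5)·C(i-1,1) + (-12)·C(i-1,2) + (-36)·C(i-1,3) + (-24)·C(i-1,4).
At i = 10: i-1 = 9, so b_{10} = 1 - 45 - 432 - 3024 - 3024 = -6524.

-6524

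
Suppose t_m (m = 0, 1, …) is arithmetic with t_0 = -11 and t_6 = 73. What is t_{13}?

Common difference d = (73 - (-11)) / (6 - 0) = 14.
t_m = -11 + (m - 0)·14.
t_{13} = -11 + 13·14 = 171.

171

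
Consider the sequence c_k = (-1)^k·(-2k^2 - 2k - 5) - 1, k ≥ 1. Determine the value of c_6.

-90

(-1)^6 = 1; -2k^2 - 2k - 5 at k=6 is -89; so c_6 = -90.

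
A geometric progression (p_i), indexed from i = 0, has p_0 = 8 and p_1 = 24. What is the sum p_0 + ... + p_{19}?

Common ratio r = 3.
p_i = 8·3^(i-0).
S = 8·(3^20 - 1)/(3 - 1) = 8·(3486784401 - 1)/(2) = 13947137600.

13947137600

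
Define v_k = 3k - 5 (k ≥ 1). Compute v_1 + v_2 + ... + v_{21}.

588

Over k = 1..21: Σk = 231.
Total = (3)·231 + (-5)·21 = 588.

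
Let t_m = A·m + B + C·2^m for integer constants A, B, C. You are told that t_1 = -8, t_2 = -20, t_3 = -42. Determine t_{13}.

Write the equations: A + B + 2C = -8; 2A + B + 4C = -20; 3A + B + 8C = -42.
Subtracting the first from the second: A + 2C = -12.
Subtracting the second from the third: A + 4C = -22.
Solving: C = -5, A = -2, then B = 4.
Therefore t_{13} = -26 + 4 + (-5)·8192 = -40982.

-40982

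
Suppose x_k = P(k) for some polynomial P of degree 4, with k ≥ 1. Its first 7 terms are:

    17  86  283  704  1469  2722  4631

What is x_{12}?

31576

1st diffs: 69, 197, 421, 765, 1253, 1909.
2nd diffs: 128, 224, 344, 488, 656.
3rd diffs: 96, 120, 144, 168.
4th diffs: 24, 24, 24 (constant).
So x_k = k^4 + 6k^3 + 3k^2 + 3k + 4.
Evaluating at k = 12 gives x_{12} = 31576.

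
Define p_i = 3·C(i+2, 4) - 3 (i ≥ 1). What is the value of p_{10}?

1482

C(12, 4) = 495, so p_{10} = 1482.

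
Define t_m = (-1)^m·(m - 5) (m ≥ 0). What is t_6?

1

(-1)^6 = 1; m - 5 at m=6 is 1; so t_6 = 1.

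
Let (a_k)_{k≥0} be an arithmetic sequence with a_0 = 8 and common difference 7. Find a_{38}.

a_k = 8 + (k - 0)·7.
a_{38} = 8 + 38·7 = 274.

274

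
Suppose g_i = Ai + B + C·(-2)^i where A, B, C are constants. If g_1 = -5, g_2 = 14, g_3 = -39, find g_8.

992

Plug in i = 1, 2, 3: A + B - 2C = -5; 2A + B + 4C = 14; 3A + B - 8C = -39.
Subtracting the first from the second: A + 6C = 19.
Subtracting the second from the third: A - 12C = -53.
Solving: C = 4, A = -5, then B = 8.
Hence g_8 = -5·8 + 8 + 4·256 = 992.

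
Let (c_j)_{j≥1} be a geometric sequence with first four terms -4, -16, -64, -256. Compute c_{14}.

Common ratio r = 4.
c_j = (-4)·4^(j-1).
c_{14} = (-4)·4^13 = -268435456.

-268435456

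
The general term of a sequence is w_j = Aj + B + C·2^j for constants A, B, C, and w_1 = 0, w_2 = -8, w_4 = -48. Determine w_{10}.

At j = 1, 2, 4: A + B + 2C = 0; 2A + B + 4C = -8; 4A + B + 16C = -48.
Subtracting the first from the second: A + 2C = -8.
Subtracting the second from the third: 2A + 12C = -40.
Solving: C = -3, A = -2, then B = 8.
So w_j = -2·j + 8 + (-3)·2^j; at j=10 this is -3084.

-3084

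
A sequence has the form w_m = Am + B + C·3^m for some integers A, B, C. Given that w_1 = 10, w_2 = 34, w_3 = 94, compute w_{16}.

Plug in m = 1, 2, 3: A + B + 3C = 10; 2A + B + 9C = 34; 3A + B + 27C = 94.
Subtracting the first from the second: A + 6C = 24.
Subtracting the second from the third: A + 18C = 60.
Solving: C = 3, A = 6, then B = -5.
Therefore w_{16} = 96 + (-5) + 3·43046721 = 129140254.

129140254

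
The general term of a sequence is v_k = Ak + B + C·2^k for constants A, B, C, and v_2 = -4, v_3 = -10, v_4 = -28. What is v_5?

The three given values yield: 2A + B + 4C = -4; 3A + B + 8C = -10; 4A + B + 16C = -28.
Subtracting the first from the second: A + 4C = -6.
Subtracting the second from the third: A + 8C = -18.
Solving: C = -3, A = 6, then B = -4.
Hence v_5 = 6·5 + (-4) + (-3)·32 = -70.

-70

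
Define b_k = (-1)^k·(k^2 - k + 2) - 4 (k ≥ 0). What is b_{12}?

(-1)^12 = 1; k^2 - k + 2 at k=12 is 134; so b_{12} = 130.

130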